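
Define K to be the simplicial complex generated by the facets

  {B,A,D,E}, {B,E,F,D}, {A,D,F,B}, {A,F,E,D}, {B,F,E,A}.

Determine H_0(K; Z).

H_0 = Z.

Fix the vertex order A < B < D < E < F and write every simplex with vertices in increasing order. Then dim K = 3 and the simplices of K are:

  0-simplices (5): A, B, D, E, F
  1-simplices (10): AB, AD, AE, AF, BD, BE, BF, DE, DF, EF
  2-simplices (10): ABD, ABE, ABF, ADE, ADF, AEF, BDE, BDF, BEF, DEF
  3-simplices (5): ABDE, ABDF, ABEF, ADEF, BDEF

Hence C_0 ≅ Z^5, C_1 ≅ Z^10, C_2 ≅ Z^10, C_3 ≅ Z^5.

Boundary ∂_1: C_1 → C_0 sends each edge [p,q] (with p < q) to q − p. For instance
  ∂BD = D − B.
As a 5×10 matrix over Z this has rank 4, with invariant factors (1,1,1,1).

∂_2: C_2 → C_1 sends each 2-simplex [p,q,r] to [q,r] − [p,r] + [p,q]. For instance
  ∂AEF = EF − AF + AE,
  ∂ADE = DE − AE + AD.
This gives a 10×10 integer matrix of rank 6; reducing to Smith normal form yields diagonal entries (1,1,1,1,1,1).

Boundary ∂_3: C_3 → C_2 sends each 3-simplex σ to the alternating sum Σ_i (−1)^i (σ with its i-th vertex removed). For instance
  ∂ABEF = BEF − AEF + ABF − ABE,
  ∂ADEF = DEF − AEF + ADF − ADE.
As a 10×5 matrix over Z this has rank 4, with invariant factors (1,1,1,1).

Computing H_k = (kernel of ∂_k) / (image of ∂_{k+1}):

  H_0: rank C_0 − rank ∂_1 = 5 − 4 = 1, and the invariant factors of ∂_1 are all 1, so H_0 ≅ Z.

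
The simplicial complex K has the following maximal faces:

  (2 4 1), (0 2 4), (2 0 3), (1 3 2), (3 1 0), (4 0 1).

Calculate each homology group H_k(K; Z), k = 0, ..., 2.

We work with the vertex ordering 0 < 1 < 2 < 3 < 4. The simplices of K, each written with vertices in increasing order, are:

  0-simplices (5): [0], [1], [2], [3], [4]
  1-simplices (9): [0,1], [0,2], [0,3], [0,4], [1,2], [1,3], [1,4], [2,3], [2,4]
  2-simplices (6): [0,1,3], [0,1,4], [0,2,3], [0,2,4], [1,2,3], [1,2,4]

so the chain groups are C_0 ≅ Z^5, C_1 ≅ Z^9, C_2 ≅ Z^6.

∂_1: C_1 → C_0 is given by ∂[p,q] = [q] − [p].
The resulting 5×9 matrix has rank 4, and its Smith normal form has invariant factors (1,1,1,1).

∂_2: C_2 → C_1 acts by ∂[p,q,r] = [q,r] − [p,r] + [p,q]. For instance
  ∂[0,2,3] = [2,3] − [0,3] + [0,2],
  ∂[0,2,4] = [2,4] − [0,4] + [0,2].
The 9×6 boundary matrix has rank 5 and Smith normal form diag(1,1,1,1,1).

Computing H_k = (kernel of ∂_k) / (image of ∂_{k+1}):

  H_0: rank C_0 − rank ∂_1 = 5 − 4 = 1, and the invariant factors of ∂_1 are all 1, so H_0 ≅ Z.
  H_1: rank ker ∂_1 − rank ∂_2 = (9 − 4) − 5 = 0, and the invariant factors of ∂_2 are all 1, so H_1 ≅ 0.
  H_2: rank ker ∂_2 − rank ∂_3 = (6 − 5) − 0 = 1, and there is no ∂_3, so H_2 ≅ Z.

H_0 = Z,  H_1 = 0,  H_2 = Z.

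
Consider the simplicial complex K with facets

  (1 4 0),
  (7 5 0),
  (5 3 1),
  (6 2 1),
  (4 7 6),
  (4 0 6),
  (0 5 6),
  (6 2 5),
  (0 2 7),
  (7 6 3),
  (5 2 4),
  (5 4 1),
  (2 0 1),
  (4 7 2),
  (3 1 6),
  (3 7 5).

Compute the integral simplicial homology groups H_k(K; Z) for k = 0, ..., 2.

We work with the vertex ordering 0 < 1 < 2 < 3 < 4 < 5 < 6 < 7. The simplices of K, each written with vertices in increasing order, are:

  0-simplices (8): [0], [1], [2], [3], [4], [5], [6], [7]
  1-simplices (24): (24 of them)
  2-simplices (16): [0,1,2], [0,1,4], [0,2,7], [0,4,6], [0,5,6], [0,5,7], [1,2,6], [1,3,5], [1,3,6], [1,4,5], [2,4,5], [2,4,7], [2,5,6], [3,5,7], [3,6,7], [4,6,7]

giving chain groups C_0 ≅ Z^8, C_1 ≅ Z^24, C_2 ≅ Z^16.

Boundary ∂_1: C_1 → C_0 is given by ∂[p,q] = [q] − [p]. For instance
  ∂[1,5] = [5] − [1].
This gives a 8×24 integer matrix of rank 7; reducing to Smith normal form yields diagonal entries (1,1,1,1,1,1,1).

Boundary ∂_2: C_2 → C_1 sends each 2-simplex [p,q,r] to [q,r] − [p,r] + [p,q]. For instance
  ∂[3,5,7] = [5,7] − [3,7] + [3,5],
  ∂[2,4,7] = [4,7] − [2,7] + [2,4].
This gives a 24×16 integer matrix of rank 15; reducing to Smith normal form yields diagonal entries (1,1,1,1,1,1,1,1,1,1,1,1,1,1,1).

Now H_k = ker ∂_k / im ∂_{k+1}, so:

  H_0: rank C_0 − rank ∂_1 = 8 − 7 = 1, and the invariant factors of ∂_1 are all 1, so H_0 ≅ Z.
  H_1: rank ker ∂_1 − rank ∂_2 = (24 − 7) − 15 = 2, and the invariant factors of ∂_2 are all 1, so H_1 ≅ Z^2.
  H_2: rank ker ∂_2 − rank ∂_3 = (16 − 15) − 0 = 1, and there is no ∂_3, so H_2 ≅ Z.

H_0 ≅ Z,  H_1 ≅ Z^2,  H_2 ≅ Z.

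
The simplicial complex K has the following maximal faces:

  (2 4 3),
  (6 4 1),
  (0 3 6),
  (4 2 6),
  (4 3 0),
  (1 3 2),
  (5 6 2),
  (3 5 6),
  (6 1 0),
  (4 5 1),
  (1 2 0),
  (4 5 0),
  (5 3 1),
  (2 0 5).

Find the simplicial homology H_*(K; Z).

K has 7 vertices, 21 edges, 14 triangles.
rank ∂_0 = 0, rank ∂_1 = 6 ⇒ b_0 = 7 − 0 − 6 = 1; all invariant factors of ∂_1 are 1 so no torsion. So H_0 = Z.
rank ∂_1 = 6, rank ∂_2 = 13 ⇒ b_1 = 21 − 6 − 13 = 2; all invariant factors of ∂_2 are 1 so no torsion. So H_1 = Z^2.
rank ∂_2 = 13, rank ∂_3 = 0 ⇒ b_2 = 14 − 13 − 0 = 1. So H_2 = Z.

H_0 ≅ Z,  H_1 ≅ Z^2,  H_2 ≅ Z.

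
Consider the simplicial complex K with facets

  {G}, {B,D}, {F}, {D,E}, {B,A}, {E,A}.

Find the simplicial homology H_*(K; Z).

H_0 = Z^3,  H_1 = Z.

We work with the vertex ordering A < B < D < E < F < G. The simplices of K, each written with vertices in increasing order, are:

  0-simplices (6): A, B, D, E, F, G
  1-simplices (4): AB, AE, BD, DE

Hence C_0 ≅ Z^6, C_1 ≅ Z^4.

∂_1: C_1 → C_0 sends each edge [p,q] (with p < q) to q − p. For instance
  ∂AE = E − A.
The 6×4 boundary matrix has rank 3 and Smith normal form diag(1,1,1).

From H_k ≅ ker(∂_k) / im(∂_{k+1}) we obtain:

  H_0: rank C_0 − rank ∂_1 = 6 − 3 = 3, and the invariant factors of ∂_1 are all 1, so H_0 ≅ Z^3.
  H_1: rank ker ∂_1 − rank ∂_2 = (4 − 3) − 0 = 1, and there is no ∂_2, so H_1 ≅ Z.

As a check, the Euler characteristic is 6 − 4 = 2, which agrees with 3 − 1 = 2.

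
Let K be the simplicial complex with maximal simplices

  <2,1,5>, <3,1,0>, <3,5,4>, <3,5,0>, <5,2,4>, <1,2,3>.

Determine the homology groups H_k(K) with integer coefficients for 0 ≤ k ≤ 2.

Fix the vertex order 0 < 1 < 2 < 3 < 4 < 5 and write every simplex with vertices in increasing order. Then dim K = 2 and the simplices of K are:

  0-simplices (6): [0], [1], [2], [3], [4], [5]
  1-simplices (12): [0,1], [0,3], [0,5], [1,2], [1,3], [1,5], [2,3], [2,4], [2,5], [3,4], [3,5], [4,5]
  2-simplices (6): [0,1,3], [0,3,5], [1,2,3], [1,2,5], [2,4,5], [3,4,5]

so the chain groups are C_0 ≅ Z^6, C_1 ≅ Z^12, C_2 ≅ Z^6.

The boundary map ∂_1: C_1 → C_0 sends each edge [p,q] (with p < q) to q − p. For instance
  ∂[0,5] = [5] − [0].
The resulting 6×12 matrix has rank 5, and its Smith normal form has invariant factors (1,1,1,1,1).

∂_2: C_2 → C_1 maps a triangle to the signed sum of its edges. For instance
  ∂[0,3,5] = [3,5] − [0,5] + [0,3],
  ∂[1,2,3] = [2,3] − [1,3] + [1,2].
As a 12×6 matrix over Z this has rank 6, with invariant factors (1,1,1,1,1,1).

From H_k ≅ ker(∂_k) / im(∂_{k+1}) we obtain:

  H_0: rank C_0 − rank ∂_1 = 6 − 5 = 1, and the invariant factors of ∂_1 are all 1, so H_0 ≅ Z.
  H_1: rank ker ∂_1 − rank ∂_2 = (12 − 5) − 6 = 1, and the invariant factors of ∂_2 are all 1, so H_1 ≅ Z.
  H_2: rank ker ∂_2 − rank ∂_3 = (6 − 6) − 0 = 0, and there is no ∂_3, so H_2 ≅ 0.

(K is a triangulation of the cylinder S^1 x I.)

H_0 = Z,  H_1 = Z,  H_2 = 0.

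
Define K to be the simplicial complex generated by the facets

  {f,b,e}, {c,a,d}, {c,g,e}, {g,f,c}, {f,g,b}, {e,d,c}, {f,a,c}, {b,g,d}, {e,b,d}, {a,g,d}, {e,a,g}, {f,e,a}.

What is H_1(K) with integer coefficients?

H_1 ≅ Z/2.

We work with the vertex ordering a < b < c < d < e < f < g. The simplices of K, each written with vertices in increasing order, are:

  0-simplices (7): a, b, c, d, e, f, g
  1-simplices (18): ac, ad, ae, af, ag, bd, be, bf, bg, cd, ce, cf, cg, de, dg, ef, eg, fg
  2-simplices (12): acd, acf, adg, aef, aeg, bde, bdg, bef, bfg, cde, ceg, cfg

Hence C_0 ≅ Z^7, C_1 ≅ Z^18, C_2 ≅ Z^12.

∂_1: C_1 → C_0 is given by ∂[p,q] = [q] − [p]. For instance
  ∂be = e − b.
The resulting 7×18 matrix has rank 6, and its Smith normal form has invariant factors (1,1,1,1,1,1).

∂_2: C_2 → C_1 acts by ∂[p,q,r] = [q,r] − [p,r] + [p,q]. For instance
  ∂bef = ef − bf + be,
  ∂acd = cd − ad + ac.
As a 18×12 matrix over Z this has rank 12, with invariant factors (1,1,1,1,1,1,1,1,1,1,1,2).

From H_k ≅ ker(∂_k) / im(∂_{k+1}) we obtain:

  H_1: rank ker ∂_1 − rank ∂_2 = (18 − 6) − 12 = 0, and ∂_2 has invariant factor 2 > 1, so H_1 ≅ Z/2.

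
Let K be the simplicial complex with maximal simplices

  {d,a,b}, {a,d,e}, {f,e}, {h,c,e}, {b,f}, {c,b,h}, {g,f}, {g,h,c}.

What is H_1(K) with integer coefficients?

H_1 = Z^3.

We work with the vertex ordering a < b < c < d < e < f < g < h. The simplices of K, each written with vertices in increasing order, are:

  0-simplices (8): a, b, c, d, e, f, g, h
  1-simplices (15): ab, ad, ae, bc, bd, bf, bh, ce, cg, ch, de, ef, eh, fg, gh
  2-simplices (5): abd, ade, bch, ceh, cgh

so the chain groups are C_0 ≅ Z^8, C_1 ≅ Z^15, C_2 ≅ Z^5.

∂_1: C_1 → C_0 maps an edge to its endpoints' difference, ∂[p,q] = q − p. For instance
  ∂ab = b − a.
This gives a 8×15 integer matrix of rank 7; reducing to Smith normal form yields diagonal entries (1,1,1,1,1,1,1).

The boundary map ∂_2: C_2 → C_1 acts by ∂[p,q,r] = [q,r] − [p,r] + [p,q]. For instance
  ∂cgh = gh − ch + cg,
  ∂ade = de − ae + ad.
The 15×5 boundary matrix has rank 5 and Smith normal form diag(1,1,1,1,1).

Computing H_k = (kernel of ∂_k) / (image of ∂_{k+1}):

  H_1: rank ker ∂_1 − rank ∂_2 = (15 − 7) − 5 = 3, and the invariant factors of ∂_2 are all 1, so H_1 ≅ Z^3.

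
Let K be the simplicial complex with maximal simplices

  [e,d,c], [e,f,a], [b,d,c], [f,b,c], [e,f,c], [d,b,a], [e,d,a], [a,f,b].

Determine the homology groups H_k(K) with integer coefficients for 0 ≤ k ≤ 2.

Order the vertices as a < b < c < d < e < f. Listing each simplex with vertices in this order, K has dimension 2 with simplices:

  0-simplices (6): a, b, c, d, e, f
  1-simplices (12): ab, ad, ae, af, bc, bd, bf, cd, ce, cf, de, ef
  2-simplices (8): abd, abf, ade, aef, bcd, bcf, cde, cef

giving chain groups C_0 ≅ Z^6, C_1 ≅ Z^12, C_2 ≅ Z^8.

Boundary ∂_1: C_1 → C_0 sends each edge [p,q] (with p < q) to q − p.
The resulting 6×12 matrix has rank 5, and its Smith normal form has invariant factors (1,1,1,1,1).

Boundary ∂_2: C_2 → C_1 maps a triangle to the signed sum of its edges. For instance
  ∂aef = ef − af + ae,
  ∂bcf = cf − bf + bc.
As a 12×8 matrix over Z this has rank 7, with invariant factors (1,1,1,1,1,1,1).

Computing H_k = (kernel of ∂_k) / (image of ∂_{k+1}):

  H_0: rank C_0 − rank ∂_1 = 6 − 5 = 1, and the invariant factors of ∂_1 are all 1, so H_0 ≅ Z.
  H_1: rank ker ∂_1 − rank ∂_2 = (12 − 5) − 7 = 0, and the invariant factors of ∂_2 are all 1, so H_1 ≅ 0.
  H_2: rank ker ∂_2 − rank ∂_3 = (8 − 7) − 0 = 1, and there is no ∂_3, so H_2 ≅ Z.

H_0 ≅ Z,  H_1 = 0,  H_2 ≅ Z.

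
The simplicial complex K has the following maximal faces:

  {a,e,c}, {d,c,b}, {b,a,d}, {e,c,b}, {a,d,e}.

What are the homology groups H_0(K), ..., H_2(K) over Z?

K has 5 vertices, 10 edges, 5 triangles.
rank ∂_0 = 0, rank ∂_1 = 4 ⇒ b_0 = 5 − 0 − 4 = 1; all invariant factors of ∂_1 are 1 so no torsion. So H_0 ≅ Z.
rank ∂_1 = 4, rank ∂_2 = 5 ⇒ b_1 = 10 − 4 − 5 = 1; all invariant factors of ∂_2 are 1 so no torsion. So H_1 ≅ Z.
rank ∂_2 = 5, rank ∂_3 = 0 ⇒ b_2 = 5 − 5 − 0 = 0. So H_2 ≅ 0.

H_0 = Z,  H_1 = Z,  H_2 = 0.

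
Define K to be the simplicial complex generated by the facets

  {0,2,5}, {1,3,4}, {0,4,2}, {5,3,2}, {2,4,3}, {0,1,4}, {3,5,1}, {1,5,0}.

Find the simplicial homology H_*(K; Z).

H_0 = Z,  H_1 = 0,  H_2 = Z.

We work with the vertex ordering 0 < 1 < 2 < 3 < 4 < 5. The simplices of K, each written with vertices in increasing order, are:

  0-simplices (6): [0], [1], [2], [3], [4], [5]
  1-simplices (12): [0,1], [0,2], [0,4], [0,5], [1,3], [1,4], [1,5], [2,3], [2,4], [2,5], [3,4], [3,5]
  2-simplices (8): [0,1,4], [0,1,5], [0,2,4], [0,2,5], [1,3,4], [1,3,5], [2,3,4], [2,3,5]

Hence C_0 ≅ Z^6, C_1 ≅ Z^12, C_2 ≅ Z^8.

∂_1: C_1 → C_0 sends each edge [p,q] (with p < q) to q − p.
As a 6×12 matrix over Z this has rank 5, with invariant factors (1,1,1,1,1).

Boundary ∂_2: C_2 → C_1 maps a triangle to the signed sum of its edges. For instance
  ∂[0,2,4] = [2,4] − [0,4] + [0,2],
  ∂[2,3,5] = [3,5] − [2,5] + [2,3].
This gives a 12×8 integer matrix of rank 7; reducing to Smith normal form yields diagonal entries (1,1,1,1,1,1,1).

From H_k ≅ ker(∂_k) / im(∂_{k+1}) we obtain:

  H_0: rank C_0 − rank ∂_1 = 6 − 5 = 1, and the invariant factors of ∂_1 are all 1, so H_0 = Z.
  H_1: rank ker ∂_1 − rank ∂_2 = (12 − 5) − 7 = 0, and the invariant factors of ∂_2 are all 1, so H_1 = 0.
  H_2: rank ker ∂_2 − rank ∂_3 = (8 − 7) − 0 = 1, and there is no ∂_3, so H_2 = Z.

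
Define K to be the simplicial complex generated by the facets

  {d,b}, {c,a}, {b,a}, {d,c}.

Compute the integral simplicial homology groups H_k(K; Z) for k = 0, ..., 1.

K has 4 vertices, 4 edges.
rank ∂_0 = 0, rank ∂_1 = 3 ⇒ b_0 = 4 − 0 − 3 = 1; all invariant factors of ∂_1 are 1 so no torsion. So H_0 ≅ Z.
rank ∂_1 = 3, rank ∂_2 = 0 ⇒ b_1 = 4 − 3 − 0 = 1. So H_1 ≅ Z.

H_0 ≅ Z,  H_1 ≅ Z.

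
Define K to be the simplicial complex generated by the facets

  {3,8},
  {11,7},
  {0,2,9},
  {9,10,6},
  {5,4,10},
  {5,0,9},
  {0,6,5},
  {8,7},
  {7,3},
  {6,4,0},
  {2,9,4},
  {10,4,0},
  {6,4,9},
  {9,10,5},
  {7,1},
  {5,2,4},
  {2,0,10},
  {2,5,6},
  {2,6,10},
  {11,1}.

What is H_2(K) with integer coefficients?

H_2 = Z.

K has 12 vertices, 27 edges, 14 triangles.
rank ∂_2 = 13, rank ∂_3 = 0 ⇒ b_2 = 14 − 13 − 0 = 1. So H_2 ≅ Z.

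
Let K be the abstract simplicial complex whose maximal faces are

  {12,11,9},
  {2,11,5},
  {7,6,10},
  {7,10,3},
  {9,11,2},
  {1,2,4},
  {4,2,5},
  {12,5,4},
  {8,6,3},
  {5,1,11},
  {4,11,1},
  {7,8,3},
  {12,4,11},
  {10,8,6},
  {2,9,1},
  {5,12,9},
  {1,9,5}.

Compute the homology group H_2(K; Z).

H_2 = 0.

Fix the vertex order 1 < 2 < 3 < 4 < 5 < 6 < 7 < 8 < 9 < 10 < 11 < 12 and write every simplex with vertices in increasing order. Then dim K = 2 and the simplices of K are:

  0-simplices (12): [1], [2], [3], [4], [5], [6], [7], [8], [9], [10], [11], [12]
  1-simplices (28): (28 of them)
  2-simplices (17): (17 of them)

Hence C_0 ≅ Z^12, C_1 ≅ Z^28, C_2 ≅ Z^17.

Boundary ∂_1: C_1 → C_0 is given by ∂[p,q] = [q] − [p]. For instance
  ∂[5,12] = [12] − [5].
The 12×28 boundary matrix has rank 10 and Smith normal form diag(1,1,1,1,1,1,1,1,1,1).

Boundary ∂_2: C_2 → C_1 sends each 2-simplex [p,q,r] to [q,r] − [p,r] + [p,q]. For instance
  ∂[3,7,10] = [7,10] − [3,10] + [3,7],
  ∂[6,7,10] = [7,10] − [6,10] + [6,7].
This gives a 28×17 integer matrix of rank 17; reducing to Smith normal form yields diagonal entries (1,1,1,1,1,1,1,1,1,1,1,1,1,1,1,1,2).

Reading off H_k = ker ∂_k / im ∂_{k+1}:

  H_2: rank ker ∂_2 − rank ∂_3 = (17 − 17) − 0 = 0, and there is no ∂_3, so H_2 ≅ 0.

(K is a triangulation of the disjoint union of the Möbius band and the real projective plane RP^2.)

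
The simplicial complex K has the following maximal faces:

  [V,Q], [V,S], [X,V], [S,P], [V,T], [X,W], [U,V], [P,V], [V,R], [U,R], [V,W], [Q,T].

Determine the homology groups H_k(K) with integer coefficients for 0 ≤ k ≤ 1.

H_0 = Z,  H_1 = Z^4.

Take the total order P < Q < R < S < T < U < V < W < X on the vertex set. Then K (dimension 1) consists of the simplices:

  0-simplices (9): P, Q, R, S, T, U, V, W, X
  1-simplices (12): PS, PV, QT, QV, RU, RV, SV, TV, UV, VW, VX, WX

giving chain groups C_0 ≅ Z^9, C_1 ≅ Z^12.

The boundary map ∂_1: C_1 → C_0 is given by ∂[p,q] = [q] − [p]. For instance
  ∂PS = S − P.
As a 9×12 matrix over Z this has rank 8, with invariant factors (1,1,1,1,1,1,1,1).

Reading off H_k = ker ∂_k / im ∂_{k+1}:

  H_0: rank C_0 − rank ∂_1 = 9 − 8 = 1, and the invariant factors of ∂_1 are all 1, so H_0 ≅ Z.
  H_1: rank ker ∂_1 − rank ∂_2 = (12 − 8) − 0 = 4, and there is no ∂_2, so H_1 ≅ Z^4.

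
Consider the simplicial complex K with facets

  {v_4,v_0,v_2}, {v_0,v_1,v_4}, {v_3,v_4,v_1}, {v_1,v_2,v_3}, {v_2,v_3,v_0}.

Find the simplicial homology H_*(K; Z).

H_0 ≅ Z,  H_1 ≅ Z,  H_2 = 0.

K has 5 vertices, 10 edges, 5 triangles.
rank ∂_0 = 0, rank ∂_1 = 4 ⇒ b_0 = 5 − 0 − 4 = 1; all invariant factors of ∂_1 are 1 so no torsion. So H_0 = Z.
rank ∂_1 = 4, rank ∂_2 = 5 ⇒ b_1 = 10 − 4 − 5 = 1; all invariant factors of ∂_2 are 1 so no torsion. So H_1 = Z.
rank ∂_2 = 5, rank ∂_3 = 0 ⇒ b_2 = 5 − 5 − 0 = 0. So H_2 = 0.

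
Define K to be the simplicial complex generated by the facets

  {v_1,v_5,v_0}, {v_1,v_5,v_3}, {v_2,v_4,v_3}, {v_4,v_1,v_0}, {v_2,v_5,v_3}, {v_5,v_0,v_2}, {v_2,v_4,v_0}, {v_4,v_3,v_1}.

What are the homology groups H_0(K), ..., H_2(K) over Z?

H_0 ≅ Z,  H_1 = 0,  H_2 ≅ Z.

Fix the vertex order v_0 < v_1 < v_2 < v_3 < v_4 < v_5 and write every simplex with vertices in increasing order. Then dim K = 2 and the simplices of K are:

  0-simplices (6): [v_0], [v_1], [v_2], [v_3], [v_4], [v_5]
  1-simplices (12): [v_0,v_1], [v_0,v_2], [v_0,v_4], [v_0,v_5], [v_1,v_3], [v_1,v_4], [v_1,v_5], [v_2,v_3], [v_2,v_4], [v_2,v_5], [v_3,v_4], [v_3,v_5]
  2-simplices (8): [v_0,v_1,v_4], [v_0,v_1,v_5], [v_0,v_2,v_4], [v_0,v_2,v_5], [v_1,v_3,v_4], [v_1,v_3,v_5], [v_2,v_3,v_4], [v_2,v_3,v_5]

so the chain groups are C_0 ≅ Z^6, C_1 ≅ Z^12, C_2 ≅ Z^8.

∂_1: C_1 → C_0 sends each edge [p,q] (with p < q) to q − p. For instance
  ∂[v_1,v_3] = [v_3] − [v_1].
The resulting 6×12 matrix has rank 5, and its Smith normal form has invariant factors (1,1,1,1,1).

The boundary map ∂_2: C_2 → C_1 acts by ∂[p,q,r] = [q,r] − [p,r] + [p,q]. For instance
  ∂[v_0,v_2,v_5] = [v_2,v_5] − [v_0,v_5] + [v_0,v_2],
  ∂[v_1,v_3,v_5] = [v_3,v_5] − [v_1,v_5] + [v_1,v_3].
The resulting 12×8 matrix has rank 7, and its Smith normal form has invariant factors (1,1,1,1,1,1,1).

Reading off H_k = ker ∂_k / im ∂_{k+1}:

  H_0: rank C_0 − rank ∂_1 = 6 − 5 = 1, and the invariant factors of ∂_1 are all 1, so H_0 ≅ Z.
  H_1: rank ker ∂_1 − rank ∂_2 = (12 − 5) − 7 = 0, and the invariant factors of ∂_2 are all 1, so H_1 ≅ 0.
  H_2: rank ker ∂_2 − rank ∂_3 = (8 − 7) − 0 = 1, and there is no ∂_3, so H_2 ≅ Z.

(K is a triangulation of the 2-sphere S^2.)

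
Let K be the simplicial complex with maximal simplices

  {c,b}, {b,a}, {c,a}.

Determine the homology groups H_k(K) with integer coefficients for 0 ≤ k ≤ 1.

H_0 = Z,  H_1 = Z.

Take the total order a < b < c on the vertex set. Then K (dimension 1) consists of the simplices:

  0-simplices (3): a, b, c
  1-simplices (3): ab, ac, bc

giving chain groups C_0 ≅ Z^3, C_1 ≅ Z^3.

Boundary ∂_1: C_1 → C_0 is given by ∂[p,q] = [q] − [p].
The resulting 3×3 matrix has rank 2, and its Smith normal form has invariant factors (1,1).

Reading off H_k = ker ∂_k / im ∂_{k+1}:

  H_0: rank C_0 − rank ∂_1 = 3 − 2 = 1, and the invariant factors of ∂_1 are all 1, so H_0 = Z.
  H_1: rank ker ∂_1 − rank ∂_2 = (3 − 2) − 0 = 1, and there is no ∂_2, so H_1 = Z.

(K is a triangulation of the circle S^1.)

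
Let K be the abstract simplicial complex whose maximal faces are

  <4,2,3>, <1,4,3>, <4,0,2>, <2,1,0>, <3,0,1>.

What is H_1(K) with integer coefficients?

Take the total order 0 < 1 < 2 < 3 < 4 on the vertex set. Then K (dimension 2) consists of the simplices:

  0-simplices (5): [0], [1], [2], [3], [4]
  1-simplices (10): [0,1], [0,2], [0,3], [0,4], [1,2], [1,3], [1,4], [2,3], [2,4], [3,4]
  2-simplices (5): [0,1,2], [0,1,3], [0,2,4], [1,3,4], [2,3,4]

giving chain groups C_0 ≅ Z^5, C_1 ≅ Z^10, C_2 ≅ Z^5.

The boundary map ∂_1: C_1 → C_0 sends each edge [p,q] (with p < q) to q − p.
As a 5×10 matrix over Z this has rank 4, with invariant factors (1,1,1,1).

The boundary map ∂_2: C_2 → C_1 acts by ∂[p,q,r] = [q,r] − [p,r] + [p,q]. For instance
  ∂[0,2,4] = [2,4] − [0,4] + [0,2],
  ∂[0,1,2] = [1,2] − [0,2] + [0,1].
As a 10×5 matrix over Z this has rank 5, with invariant factors (1,1,1,1,1).

Now H_k = ker ∂_k / im ∂_{k+1}, so:

  H_1: rank ker ∂_1 − rank ∂_2 = (10 − 4) − 5 = 1, and the invariant factors of ∂_2 are all 1, so H_1 ≅ Z.

H_1 ≅ Z.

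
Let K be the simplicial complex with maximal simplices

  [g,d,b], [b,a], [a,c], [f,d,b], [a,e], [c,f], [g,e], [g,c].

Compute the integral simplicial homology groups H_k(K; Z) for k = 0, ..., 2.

K has 7 vertices, 11 edges, 2 triangles.
rank ∂_0 = 0, rank ∂_1 = 6 ⇒ b_0 = 7 − 0 − 6 = 1; all invariant factors of ∂_1 are 1 so no torsion. So H_0 = Z.
rank ∂_1 = 6, rank ∂_2 = 2 ⇒ b_1 = 11 − 6 − 2 = 3; all invariant factors of ∂_2 are 1 so no torsion. So H_1 = Z^3.
rank ∂_2 = 2, rank ∂_3 = 0 ⇒ b_2 = 2 − 2 − 0 = 0. So H_2 = 0.

H_0 = Z,  H_1 = Z^3,  H_2 = 0.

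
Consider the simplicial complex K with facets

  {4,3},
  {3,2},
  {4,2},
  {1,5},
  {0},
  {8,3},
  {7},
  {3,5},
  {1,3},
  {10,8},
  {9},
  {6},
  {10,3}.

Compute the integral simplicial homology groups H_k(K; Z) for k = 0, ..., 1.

Take the total order 0 < 1 < 2 < 3 < 4 < 5 < 6 < 7 < 8 < 9 < 10 on the vertex set. Then K (dimension 1) consists of the simplices:

  0-simplices (11): [0], [1], [2], [3], [4], [5], [6], [7], [8], [9], [10]
  1-simplices (9): [1,3], [1,5], [2,3], [2,4], [3,4], [3,5], [3,8], [3,10], [8,10]

giving chain groups C_0 ≅ Z^11, C_1 ≅ Z^9.

∂_1: C_1 → C_0 is given by ∂[p,q] = [q] − [p]. For instance
  ∂[3,10] = [10] − [3].
As a 11×9 matrix over Z this has rank 6, with invariant factors (1,1,1,1,1,1).

Reading off H_k = ker ∂_k / im ∂_{k+1}:

  H_0: rank C_0 − rank ∂_1 = 11 − 6 = 5, and the invariant factors of ∂_1 are all 1, so H_0 = Z^5.
  H_1: rank ker ∂_1 − rank ∂_2 = (9 − 6) − 0 = 3, and there is no ∂_2, so H_1 = Z^3.

As a check, the Euler characteristic is 11 − 9 = 2, which agrees with 5 − 3 = 2.

H_0 = Z^5,  H_1 = Z^3.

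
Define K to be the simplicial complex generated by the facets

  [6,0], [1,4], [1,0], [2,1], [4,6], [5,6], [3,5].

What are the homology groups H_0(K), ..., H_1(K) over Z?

Order the vertices as 0 < 1 < 2 < 3 < 4 < 5 < 6. Listing each simplex with vertices in this order, K has dimension 1 with simplices:

  0-simplices (7): [0], [1], [2], [3], [4], [5], [6]
  1-simplices (7): [0,1], [0,6], [1,2], [1,4], [3,5], [4,6], [5,6]

so the chain groups are C_0 ≅ Z^7, C_1 ≅ Z^7.

Boundary ∂_1: C_1 → C_0 is given by ∂[p,q] = [q] − [p].
The 7×7 boundary matrix has rank 6 and Smith normal form diag(1,1,1,1,1,1).

Now H_k = ker ∂_k / im ∂_{k+1}, so:

  H_0: rank C_0 − rank ∂_1 = 7 − 6 = 1, and the invariant factors of ∂_1 are all 1, so H_0 = Z.
  H_1: rank ker ∂_1 − rank ∂_2 = (7 − 6) − 0 = 1, and there is no ∂_2, so H_1 = Z.

As a check, the Euler characteristic is 7 − 7 = 0, which agrees with 1 − 1 = 0.

H_0 = Z,  H_1 = Z.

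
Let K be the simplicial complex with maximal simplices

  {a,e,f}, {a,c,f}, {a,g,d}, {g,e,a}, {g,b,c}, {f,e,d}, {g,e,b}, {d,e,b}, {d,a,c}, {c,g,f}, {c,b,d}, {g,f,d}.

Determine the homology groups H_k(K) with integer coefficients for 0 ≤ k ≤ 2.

We work with the vertex ordering a < b < c < d < e < f < g. The simplices of K, each written with vertices in increasing order, are:

  0-simplices (7): a, b, c, d, e, f, g
  1-simplices (18): ac, ad, ae, af, ag, bc, bd, be, bg, cd, cf, cg, de, df, dg, ef, eg, fg
  2-simplices (12): acd, acf, adg, aef, aeg, bcd, bcg, bde, beg, cfg, def, dfg

giving chain groups C_0 ≅ Z^7, C_1 ≅ Z^18, C_2 ≅ Z^12.

The boundary map ∂_1: C_1 → C_0 sends each edge [p,q] (with p < q) to q − p. For instance
  ∂ae = e − a.
As a 7×18 matrix over Z this has rank 6, with invariant factors (1,1,1,1,1,1).

Boundary ∂_2: C_2 → C_1 sends each 2-simplex [p,q,r] to [q,r] − [p,r] + [p,q]. For instance
  ∂beg = eg − bg + be,
  ∂bcg = cg − bg + bc.
As a 18×12 matrix over Z this has rank 12, with invariant factors (1,1,1,1,1,1,1,1,1,1,1,2).

Reading off H_k = ker ∂_k / im ∂_{k+1}:

  H_0: rank C_0 − rank ∂_1 = 7 − 6 = 1, and the invariant factors of ∂_1 are all 1, so H_0 ≅ Z.
  H_1: rank ker ∂_1 − rank ∂_2 = (18 − 6) − 12 = 0, and ∂_2 has invariant factor 2 > 1, so H_1 ≅ Z_2.
  H_2: rank ker ∂_2 − rank ∂_3 = (12 − 12) − 0 = 0, and there is no ∂_3, so H_2 ≅ 0.

H_0 = Z,  H_1 = Z_2,  H_2 = 0.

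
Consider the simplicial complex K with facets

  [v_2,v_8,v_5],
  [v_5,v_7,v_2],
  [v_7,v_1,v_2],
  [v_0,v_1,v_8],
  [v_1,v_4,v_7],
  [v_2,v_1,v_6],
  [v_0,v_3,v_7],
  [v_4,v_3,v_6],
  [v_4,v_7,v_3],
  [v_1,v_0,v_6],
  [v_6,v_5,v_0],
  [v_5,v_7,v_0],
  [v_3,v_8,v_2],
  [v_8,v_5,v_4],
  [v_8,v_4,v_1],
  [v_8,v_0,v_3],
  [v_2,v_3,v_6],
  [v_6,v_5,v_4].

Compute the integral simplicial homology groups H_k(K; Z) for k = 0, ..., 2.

H_0 ≅ Z,  H_1 ≅ Z^2,  H_2 ≅ Z.

Order the vertices as v_0 < v_1 < v_2 < v_3 < v_4 < v_5 < v_6 < v_7 < v_8. Listing each simplex with vertices in this order, K has dimension 2 with simplices:

  0-simplices (9): [v_0], [v_1], [v_2], [v_3], [v_4], [v_5], [v_6], [v_7], [v_8]
  1-simplices (27): (27 of them)
  2-simplices (18): (18 of them)

Hence C_0 ≅ Z^9, C_1 ≅ Z^27, C_2 ≅ Z^18.

Boundary ∂_1: C_1 → C_0 maps an edge to its endpoints' difference, ∂[p,q] = q − p. For instance
  ∂[v_5,v_8] = [v_8] − [v_5].
This gives a 9×27 integer matrix of rank 8; reducing to Smith normal form yields diagonal entries (1,1,1,1,1,1,1,1).

The boundary map ∂_2: C_2 → C_1 acts by ∂[p,q,r] = [q,r] − [p,r] + [p,q]. For instance
  ∂[v_1,v_2,v_7] = [v_2,v_7] − [v_1,v_7] + [v_1,v_2],
  ∂[v_1,v_2,v_6] = [v_2,v_6] − [v_1,v_6] + [v_1,v_2].
The resulting 27×18 matrix has rank 17, and its Smith normal form has invariant factors (1,1,1,1,1,1,1,1,1,1,1,1,1,1,1,1,1).

Now H_k = ker ∂_k / im ∂_{k+1}, so:

  H_0: rank C_0 − rank ∂_1 = 9 − 8 = 1, and the invariant factors of ∂_1 are all 1, so H_0 ≅ Z.
  H_1: rank ker ∂_1 − rank ∂_2 = (27 − 8) − 17 = 2, and the invariant factors of ∂_2 are all 1, so H_1 ≅ Z^2.
  H_2: rank ker ∂_2 − rank ∂_3 = (18 − 17) − 0 = 1, and there is no ∂_3, so H_2 ≅ Z.

As a check, the Euler characteristic is 9 − 27 + 18 = 0, which agrees with 1 − 2 + 1 = 0.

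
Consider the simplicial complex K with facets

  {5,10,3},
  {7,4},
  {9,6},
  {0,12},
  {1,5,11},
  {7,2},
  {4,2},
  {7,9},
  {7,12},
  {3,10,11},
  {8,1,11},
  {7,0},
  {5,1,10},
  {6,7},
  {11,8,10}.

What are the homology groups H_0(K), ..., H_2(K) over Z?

H_0 = Z^2,  H_1 = Z^4,  H_2 = 0.

Take the total order 0 < 1 < 2 < 3 < 4 < 5 < 6 < 7 < 8 < 9 < 10 < 11 < 12 on the vertex set. Then K (dimension 2) consists of the simplices:

  0-simplices (13): [0], [1], [2], [3], [4], [5], [6], [7], [8], [9], [10], [11], [12]
  1-simplices (21): [0,7], [0,12], [1,5], [1,8], [1,10], [1,11], [2,4], [2,7], [3,5], [3,10], [3,11], [4,7], [5,10], [5,11], [6,7], [6,9], [7,9], [7,12], [8,10], [8,11], [10,11]
  2-simplices (6): [1,5,10], [1,5,11], [1,8,11], [3,5,10], [3,10,11], [8,10,11]

so the chain groups are C_0 ≅ Z^13, C_1 ≅ Z^21, C_2 ≅ Z^6.

∂_1: C_1 → C_0 sends each edge [p,q] (with p < q) to q − p.
The resulting 13×21 matrix has rank 11, and its Smith normal form has invariant factors (1,1,1,1,1,1,1,1,1,1,1).

The boundary map ∂_2: C_2 → C_1 maps a triangle to the signed sum of its edges. For instance
  ∂[3,10,11] = [10,11] − [3,11] + [3,10],
  ∂[1,5,10] = [5,10] − [1,10] + [1,5].
The 21×6 boundary matrix has rank 6 and Smith normal form diag(1,1,1,1,1,1).

Reading off H_k = ker ∂_k / im ∂_{k+1}:

  H_0: rank C_0 − rank ∂_1 = 13 − 11 = 2, and the invariant factors of ∂_1 are all 1, so H_0 = Z^2.
  H_1: rank ker ∂_1 − rank ∂_2 = (21 − 11) − 6 = 4, and the invariant factors of ∂_2 are all 1, so H_1 = Z^4.
  H_2: rank ker ∂_2 − rank ∂_3 = (6 − 6) − 0 = 0, and there is no ∂_3, so H_2 = 0.

As a check, the Euler characteristic is 13 − 21 + 6 = -2, which agrees with 2 − 4 + 0 = -2.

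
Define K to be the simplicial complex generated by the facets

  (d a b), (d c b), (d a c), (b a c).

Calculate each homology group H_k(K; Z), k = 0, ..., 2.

K has 4 vertices, 6 edges, 4 triangles.
rank ∂_0 = 0, rank ∂_1 = 3 ⇒ b_0 = 4 − 0 − 3 = 1; all invariant factors of ∂_1 are 1 so no torsion. So H_0 = Z.
rank ∂_1 = 3, rank ∂_2 = 3 ⇒ b_1 = 6 − 3 − 3 = 0; all invariant factors of ∂_2 are 1 so no torsion. So H_1 = 0.
rank ∂_2 = 3, rank ∂_3 = 0 ⇒ b_2 = 4 − 3 − 0 = 1. So H_2 = Z.

H_0 = Z,  H_1 = 0,  H_2 = Z.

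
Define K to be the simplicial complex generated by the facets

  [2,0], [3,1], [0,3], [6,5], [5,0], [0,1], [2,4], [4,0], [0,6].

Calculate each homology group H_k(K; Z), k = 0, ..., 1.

H_0 ≅ Z,  H_1 ≅ Z^3.

We work with the vertex ordering 0 < 1 < 2 < 3 < 4 < 5 < 6. The simplices of K, each written with vertices in increasing order, are:

  0-simplices (7): [0], [1], [2], [3], [4], [5], [6]
  1-simplices (9): [0,1], [0,2], [0,3], [0,4], [0,5], [0,6], [1,3], [2,4], [5,6]

Hence C_0 ≅ Z^7, C_1 ≅ Z^9.

Boundary ∂_1: C_1 → C_0 maps an edge to its endpoints' difference, ∂[p,q] = q − p. For instance
  ∂[0,4] = [4] − [0].
The 7×9 boundary matrix has rank 6 and Smith normal form diag(1,1,1,1,1,1).

Reading off H_k = ker ∂_k / im ∂_{k+1}:

  H_0: rank C_0 − rank ∂_1 = 7 − 6 = 1, and the invariant factors of ∂_1 are all 1, so H_0 = Z.
  H_1: rank ker ∂_1 − rank ∂_2 = (9 − 6) − 0 = 3, and there is no ∂_2, so H_1 = Z^3.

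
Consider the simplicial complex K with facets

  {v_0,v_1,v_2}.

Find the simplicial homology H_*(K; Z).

Take the total order v_0 < v_1 < v_2 on the vertex set. Then K (dimension 2) consists of the simplices:

  0-simplices (3): [v_0], [v_1], [v_2]
  1-simplices (3): [v_0,v_1], [v_0,v_2], [v_1,v_2]
  2-simplices (1): [v_0,v_1,v_2]

Hence C_0 ≅ Z^3, C_1 ≅ Z^3, C_2 ≅ Z^1.

Boundary ∂_1: C_1 → C_0 maps an edge to its endpoints' difference, ∂[p,q] = q − p.
As a 3×3 matrix over Z this has rank 2, with invariant factors (1,1).

Boundary ∂_2: C_2 → C_1 acts by ∂[p,q,r] = [q,r] − [p,r] + [p,q]. For instance
  ∂[v_0,v_1,v_2] = [v_1,v_2] − [v_0,v_2] + [v_0,v_1].
As a 3×1 matrix over Z this has rank 1, with invariant factors (1).

Computing H_k = (kernel of ∂_k) / (image of ∂_{k+1}):

  H_0: rank C_0 − rank ∂_1 = 3 − 2 = 1, and the invariant factors of ∂_1 are all 1, so H_0 = Z.
  H_1: rank ker ∂_1 − rank ∂_2 = (3 − 2) − 1 = 0, and the invariant factors of ∂_2 are all 1, so H_1 = 0.
  H_2: rank ker ∂_2 − rank ∂_3 = (1 − 1) − 0 = 0, and there is no ∂_3, so H_2 = 0.

(K is a triangulation of the 2-simplex.)

H_0 ≅ Z,  H_1 = 0,  H_2 = 0.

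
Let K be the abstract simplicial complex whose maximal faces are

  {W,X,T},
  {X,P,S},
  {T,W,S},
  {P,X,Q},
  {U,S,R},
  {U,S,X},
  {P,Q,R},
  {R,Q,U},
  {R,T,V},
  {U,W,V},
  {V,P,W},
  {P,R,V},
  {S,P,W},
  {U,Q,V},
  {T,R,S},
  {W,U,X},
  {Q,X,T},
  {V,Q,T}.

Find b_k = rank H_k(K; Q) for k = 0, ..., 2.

We work with the vertex ordering P < Q < R < S < T < U < V < W < X. The simplices of K, each written with vertices in increasing order, are:

  0-simplices (9): P, Q, R, S, T, U, V, W, X
  1-simplices (27): PQ, PR, PS, PV, PW, PX, QR, QT, QU, QV, QX, RS, RT, RU, RV, ST, SU, SW, SX, TV, TW, TX, UV, UW, UX, VW, WX
  2-simplices (18): PQR, PQX, PRV, PSW, PSX, PVW, QRU, QTV, QTX, QUV, RST, RSU, RTV, STW, SUX, TWX, UVW, UWX

giving chain groups C_0 ≅ Z^9, C_1 ≅ Z^27, C_2 ≅ Z^18.

Boundary ∂_1: C_1 → C_0 maps an edge to its endpoints' difference, ∂[p,q] = q − p. For instance
  ∂WX = X − W.
As a 9×27 matrix over Z this has rank 8, with invariant factors (1,1,1,1,1,1,1,1).

The boundary map ∂_2: C_2 → C_1 acts by ∂[p,q,r] = [q,r] − [p,r] + [p,q]. For instance
  ∂QUV = UV − QV + QU,
  ∂QRU = RU − QU + QR.
As a 27×18 matrix over Z this has rank 18, with invariant factors (1,1,1,1,1,1,1,1,1,1,1,1,1,1,1,1,1,2).

Computing H_k = (kernel of ∂_k) / (image of ∂_{k+1}):

  H_0: rank C_0 − rank ∂_1 = 9 − 8 = 1, and the invariant factors of ∂_1 are all 1, so H_0 = Z.
  H_1: rank ker ∂_1 − rank ∂_2 = (27 − 8) − 18 = 1, and ∂_2 has invariant factor 2 > 1, so H_1 = Z ⊕ Z_2.
  H_2: rank ker ∂_2 − rank ∂_3 = (18 − 18) − 0 = 0, and there is no ∂_3, so H_2 = 0.

Hence the Betti numbers are b_0 = 1, b_1 = 1, b_2 = 0.

b_0 = 1, b_1 = 1, b_2 = 0.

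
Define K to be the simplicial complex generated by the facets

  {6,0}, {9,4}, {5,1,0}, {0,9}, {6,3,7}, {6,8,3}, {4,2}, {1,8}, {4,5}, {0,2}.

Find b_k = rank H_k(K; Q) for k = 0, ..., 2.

b_0 = 1, b_1 = 3, b_2 = 0.

Fix the vertex order 0 < 1 < 2 < 3 < 4 < 5 < 6 < 7 < 8 < 9 and write every simplex with vertices in increasing order. Then dim K = 2 and the simplices of K are:

  0-simplices (10): [0], [1], [2], [3], [4], [5], [6], [7], [8], [9]
  1-simplices (15): [0,1], [0,2], [0,5], [0,6], [0,9], [1,5], [1,8], [2,4], [3,6], [3,7], [3,8], [4,5], [4,9], [6,7], [6,8]
  2-simplices (3): [0,1,5], [3,6,7], [3,6,8]

so the chain groups are C_0 ≅ Z^10, C_1 ≅ Z^15, C_2 ≅ Z^3.

∂_1: C_1 → C_0 is given by ∂[p,q] = [q] − [p]. For instance
  ∂[1,8] = [8] − [1].
The resulting 10×15 matrix has rank 9, and its Smith normal form has invariant factors (1,1,1,1,1,1,1,1,1).

∂_2: C_2 → C_1 sends each 2-simplex [p,q,r] to [q,r] − [p,r] + [p,q]. For instance
  ∂[0,1,5] = [1,5] − [0,5] + [0,1],
  ∂[3,6,8] = [6,8] − [3,8] + [3,6].
The resulting 15×3 matrix has rank 3, and its Smith normal form has invariant factors (1,1,1).

Computing H_k = (kernel of ∂_k) / (image of ∂_{k+1}):

  H_0: rank C_0 − rank ∂_1 = 10 − 9 = 1, and the invariant factors of ∂_1 are all 1, so H_0 ≅ Z.
  H_1: rank ker ∂_1 − rank ∂_2 = (15 − 9) − 3 = 3, and the invariant factors of ∂_2 are all 1, so H_1 ≅ Z^3.
  H_2: rank ker ∂_2 − rank ∂_3 = (3 − 3) − 0 = 0, and there is no ∂_3, so H_2 ≅ 0.

Hence the Betti numbers are b_0 = 1, b_1 = 3, b_2 = 0.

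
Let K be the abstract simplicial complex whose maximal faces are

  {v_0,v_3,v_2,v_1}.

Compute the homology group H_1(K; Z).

H_1 = 0.

Fix the vertex order v_0 < v_1 < v_2 < v_3 and write every simplex with vertices in increasing order. Then dim K = 3 and the simplices of K are:

  0-simplices (4): [v_0], [v_1], [v_2], [v_3]
  1-simplices (6): [v_0,v_1], [v_0,v_2], [v_0,v_3], [v_1,v_2], [v_1,v_3], [v_2,v_3]
  2-simplices (4): [v_0,v_1,v_2], [v_0,v_1,v_3], [v_0,v_2,v_3], [v_1,v_2,v_3]
  3-simplices (1): [v_0,v_1,v_2,v_3]

Hence C_0 ≅ Z^4, C_1 ≅ Z^6, C_2 ≅ Z^4, C_3 ≅ Z^1.

The boundary map ∂_1: C_1 → C_0 is given by ∂[p,q] = [q] − [p]. For instance
  ∂[v_1,v_3] = [v_3] − [v_1].
This gives a 4×6 integer matrix of rank 3; reducing to Smith normal form yields diagonal entries (1,1,1).

∂_2: C_2 → C_1 sends each 2-simplex [p,q,r] to [q,r] − [p,r] + [p,q]. For instance
  ∂[v_0,v_2,v_3] = [v_2,v_3] − [v_0,v_3] + [v_0,v_2],
  ∂[v_0,v_1,v_2] = [v_1,v_2] − [v_0,v_2] + [v_0,v_1].
This gives a 6×4 integer matrix of rank 3; reducing to Smith normal form yields diagonal entries (1,1,1).

∂_3: C_3 → C_2 sends each 3-simplex σ to the alternating sum Σ_i (−1)^i (σ with its i-th vertex removed). For instance
  ∂[v_0,v_1,v_2,v_3] = [v_1,v_2,v_3] − [v_0,v_2,v_3] + [v_0,v_1,v_3] − [v_0,v_1,v_2].
This gives a 4×1 integer matrix of rank 1; reducing to Smith normal form yields diagonal entries (1).

Now H_k = ker ∂_k / im ∂_{k+1}, so:

  H_1: rank ker ∂_1 − rank ∂_2 = (6 − 3) − 3 = 0, and the invariant factors of ∂_2 are all 1, so H_1 ≅ 0.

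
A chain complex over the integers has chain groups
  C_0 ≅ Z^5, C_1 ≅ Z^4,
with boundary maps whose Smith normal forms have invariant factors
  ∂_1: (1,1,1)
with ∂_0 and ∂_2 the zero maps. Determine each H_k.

H_0: b_0 = 5 − 0 − 3 = 2; torsion from ∂_1 factors > 1: none. So H_0 ≅ Z^2.
H_1: b_1 = 4 − 3 − 0 = 1; torsion from ∂_2 factors > 1: none. So H_1 ≅ Z.

H_0 ≅ Z^2,  H_1 ≅ Z.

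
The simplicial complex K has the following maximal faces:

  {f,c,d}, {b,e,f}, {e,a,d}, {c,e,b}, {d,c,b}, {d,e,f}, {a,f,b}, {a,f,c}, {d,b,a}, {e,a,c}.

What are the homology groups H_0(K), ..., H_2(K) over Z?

Take the total order a < b < c < d < e < f on the vertex set. Then K (dimension 2) consists of the simplices:

  0-simplices (6): a, b, c, d, e, f
  1-simplices (15): ab, ac, ad, ae, af, bc, bd, be, bf, cd, ce, cf, de, df, ef
  2-simplices (10): abd, abf, ace, acf, ade, bcd, bce, bef, cdf, def

so the chain groups are C_0 ≅ Z^6, C_1 ≅ Z^15, C_2 ≅ Z^10.

∂_1: C_1 → C_0 is given by ∂[p,q] = [q] − [p]. For instance
  ∂df = f − d.
As a 6×15 matrix over Z this has rank 5, with invariant factors (1,1,1,1,1).

The boundary map ∂_2: C_2 → C_1 maps a triangle to the signed sum of its edges. For instance
  ∂bef = ef − bf + be,
  ∂bce = ce − be + bc.
This gives a 15×10 integer matrix of rank 10; reducing to Smith normal form yields diagonal entries (1,1,1,1,1,1,1,1,1,2).

Computing H_k = (kernel of ∂_k) / (image of ∂_{k+1}):

  H_0: rank C_0 − rank ∂_1 = 6 − 5 = 1, and the invariant factors of ∂_1 are all 1, so H_0 ≅ Z.
  H_1: rank ker ∂_1 − rank ∂_2 = (15 − 5) − 10 = 0, and ∂_2 has invariant factor 2 > 1, so H_1 ≅ Z_2.
  H_2: rank ker ∂_2 − rank ∂_3 = (10 − 10) − 0 = 0, and there is no ∂_3, so H_2 ≅ 0.

H_0 = Z,  H_1 = Z_2,  H_2 = 0.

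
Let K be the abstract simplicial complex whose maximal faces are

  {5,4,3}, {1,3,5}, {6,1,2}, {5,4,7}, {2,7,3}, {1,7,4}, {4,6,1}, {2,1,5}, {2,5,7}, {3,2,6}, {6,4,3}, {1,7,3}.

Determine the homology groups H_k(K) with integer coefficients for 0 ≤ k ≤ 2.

Take the total order 1 < 2 < 3 < 4 < 5 < 6 < 7 on the vertex set. Then K (dimension 2) consists of the simplices:

  0-simplices (7): [1], [2], [3], [4], [5], [6], [7]
  1-simplices (18): [1,2], [1,3], [1,4], [1,5], [1,6], [1,7], [2,3], [2,5], [2,6], [2,7], [3,4], [3,5], [3,6], [3,7], [4,5], [4,6], [4,7], [5,7]
  2-simplices (12): [1,2,5], [1,2,6], [1,3,5], [1,3,7], [1,4,6], [1,4,7], [2,3,6], [2,3,7], [2,5,7], [3,4,5], [3,4,6], [4,5,7]

so the chain groups are C_0 ≅ Z^7, C_1 ≅ Z^18, C_2 ≅ Z^12.

∂_1: C_1 → C_0 is given by ∂[p,q] = [q] − [p].
The resulting 7×18 matrix has rank 6, and its Smith normal form has invariant factors (1,1,1,1,1,1).

∂_2: C_2 → C_1 acts by ∂[p,q,r] = [q,r] − [p,r] + [p,q]. For instance
  ∂[1,4,7] = [4,7] − [1,7] + [1,4],
  ∂[1,4,6] = [4,6] − [1,6] + [1,4].
The 18×12 boundary matrix has rank 12 and Smith normal form diag(1,1,1,1,1,1,1,1,1,1,1,2).

From H_k ≅ ker(∂_k) / im(∂_{k+1}) we obtain:

  H_0: rank C_0 − rank ∂_1 = 7 − 6 = 1, and the invariant factors of ∂_1 are all 1, so H_0 ≅ Z.
  H_1: rank ker ∂_1 − rank ∂_2 = (18 − 6) − 12 = 0, and ∂_2 has invariant factor 2 > 1, so H_1 ≅ Z/2.
  H_2: rank ker ∂_2 − rank ∂_3 = (12 − 12) − 0 = 0, and there is no ∂_3, so H_2 ≅ 0.

As a check, the Euler characteristic is 7 − 18 + 12 = 1, which agrees with 1 − 0 + 0 = 1.

H_0 ≅ Z,  H_1 ≅ Z/2,  H_2 = 0.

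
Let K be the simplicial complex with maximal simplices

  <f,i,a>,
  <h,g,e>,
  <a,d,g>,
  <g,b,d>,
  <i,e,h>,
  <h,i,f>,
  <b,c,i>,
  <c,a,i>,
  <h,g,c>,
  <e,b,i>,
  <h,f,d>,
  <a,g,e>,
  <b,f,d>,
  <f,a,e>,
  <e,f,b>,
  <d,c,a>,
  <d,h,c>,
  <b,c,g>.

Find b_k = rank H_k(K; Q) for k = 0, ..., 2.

We work with the vertex ordering a < b < c < d < e < f < g < h < i. The simplices of K, each written with vertices in increasing order, are:

  0-simplices (9): a, b, c, d, e, f, g, h, i
  1-simplices (27): ac, ad, ae, af, ag, ai, bc, bd, be, bf, bg, bi, cd, cg, ch, ci, df, dg, dh, ef, eg, eh, ei, fh, fi, gh, hi
  2-simplices (18): acd, aci, adg, aef, aeg, afi, bcg, bci, bdf, bdg, bef, bei, cdh, cgh, dfh, egh, ehi, fhi

so the chain groups are C_0 ≅ Z^9, C_1 ≅ Z^27, C_2 ≅ Z^18.

∂_1: C_1 → C_0 sends each edge [p,q] (with p < q) to q − p.
The 9×27 boundary matrix has rank 8 and Smith normal form diag(1,1,1,1,1,1,1,1).

∂_2: C_2 → C_1 sends each 2-simplex [p,q,r] to [q,r] − [p,r] + [p,q]. For instance
  ∂egh = gh − eh + eg,
  ∂adg = dg − ag + ad.
The resulting 27×18 matrix has rank 18, and its Smith normal form has invariant factors (1,1,1,1,1,1,1,1,1,1,1,1,1,1,1,1,1,2).

Reading off H_k = ker ∂_k / im ∂_{k+1}:

  H_0: rank C_0 − rank ∂_1 = 9 − 8 = 1, and the invariant factors of ∂_1 are all 1, so H_0 = Z.
  H_1: rank ker ∂_1 − rank ∂_2 = (27 − 8) − 18 = 1, and ∂_2 has invariant factor 2 > 1, so H_1 = Z × Z/2.
  H_2: rank ker ∂_2 − rank ∂_3 = (18 − 18) − 0 = 0, and there is no ∂_3, so H_2 = 0.

(K is a triangulation of the Klein bottle.)

Hence the Betti numbers are b_0 = 1, b_1 = 1, b_2 = 0.

b_0 = 1, b_1 = 1, b_2 = 0.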